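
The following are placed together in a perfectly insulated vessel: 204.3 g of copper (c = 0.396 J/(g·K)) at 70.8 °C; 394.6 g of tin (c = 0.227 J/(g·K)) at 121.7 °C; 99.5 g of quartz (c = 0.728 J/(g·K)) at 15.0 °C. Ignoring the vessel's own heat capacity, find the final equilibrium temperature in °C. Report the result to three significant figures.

T_f = 72.9 °C

Σ mᵢcᵢ(T − Tᵢ) = 0  ⇒  T = Σ mᵢcᵢTᵢ / Σ mᵢcᵢ
Σ mᵢcᵢ = 204.3×0.396 + 394.6×0.227 + 99.5×0.728 = 242.9130
Σ mᵢcᵢTᵢ = 80.9028×70.8 + 89.5742×121.7 + 72.436×15.0 = 17716
T = 17716 / 242.9130 = 72.93 °C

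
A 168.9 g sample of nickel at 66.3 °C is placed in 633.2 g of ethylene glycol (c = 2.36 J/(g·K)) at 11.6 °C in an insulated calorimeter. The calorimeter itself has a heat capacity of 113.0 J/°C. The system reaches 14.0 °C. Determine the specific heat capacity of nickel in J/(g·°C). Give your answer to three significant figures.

c = 0.437 J/(g·°C)

q_gained = (633.2 × 2.36 + 113.0) × (14.0 − 11.6) = 3858 J
q_lost = 168.9 × c × (66.3 − 14.0) = 8833.47 c
Set equal: c = 3858 / 8833.47 = 0.437 J/(g·°C)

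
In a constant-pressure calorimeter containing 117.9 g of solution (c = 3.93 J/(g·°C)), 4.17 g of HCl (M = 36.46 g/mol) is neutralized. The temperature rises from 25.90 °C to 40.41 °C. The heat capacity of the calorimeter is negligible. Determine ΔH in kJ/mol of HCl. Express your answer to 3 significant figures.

|ΔT| = |40.41 − 25.90| = 14.51 °C
|q_surr| = (117.9 × 3.93) × 14.51 = 463.347 × 14.51 = 6723 J
n(HCl) = 4.17 / 36.46 = 0.1144 mol
Temperature rose, so q_rxn = −|q_surr| = -6.723 kJ
ΔH = q_rxn / n = -58.77 kJ/mol

ΔH = -58.8 kJ/mol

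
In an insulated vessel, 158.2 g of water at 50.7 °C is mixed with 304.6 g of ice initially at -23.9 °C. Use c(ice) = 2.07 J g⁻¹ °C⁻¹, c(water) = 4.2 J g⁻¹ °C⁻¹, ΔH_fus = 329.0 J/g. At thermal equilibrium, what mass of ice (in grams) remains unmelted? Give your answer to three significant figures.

Heat to warm all ice to 0 °C: 304.6×2.07×23.9 = 15069 J
Heat released by water cooling to 0 °C: 158.2×4.2×50.7 = 33687 J
33687 J < 15069 + 304.6×329.0 = 115282.4 J, so not all ice melts; final T = 0 °C.
Heat left for melting: 33687 − 15069 = 18618 J
Mass melted = 18618 / 329.0 = 56.59 g
Ice remaining = 304.6 − 56.59 = 248.01 g

m_ice remaining = 248 g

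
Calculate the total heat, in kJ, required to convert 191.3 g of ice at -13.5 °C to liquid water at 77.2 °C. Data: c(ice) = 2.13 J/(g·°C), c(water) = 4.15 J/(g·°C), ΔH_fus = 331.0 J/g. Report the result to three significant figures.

q = 130 kJ

q1 (heat ice -13.5→0.0 °C): 191.3 × 2.13 × 13.5 = 5501 J
q2 (melt at 0 °C): 191.3 × 331.0 = 63320 J
q3 (heat water 0.0→77.2 °C): 191.3 × 4.15 × 77.2 = 61289 J
Total: 5501 + 63320 + 61289 = 130110 J = 130 kJ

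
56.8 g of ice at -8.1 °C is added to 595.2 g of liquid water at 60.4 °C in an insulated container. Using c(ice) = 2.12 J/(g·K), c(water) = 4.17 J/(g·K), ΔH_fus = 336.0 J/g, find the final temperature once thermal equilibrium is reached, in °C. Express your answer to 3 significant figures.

T_f = 47.8 °C

Heat to bring ice to 0 °C and melt it: q₁ = 56.8×2.12×8.1 + 56.8×336.0 = 20060 J
Heat the water can supply cooling to 0 °C: 595.2×4.17×60.4 = 149912 J > q₁, so all ice melts.
Energy balance: 595.2×4.17×(60.4 − T) = 20060 + 56.8×4.17×(T − 0)
2481.984(60.4 − T) = 20060 + 236.856 T
149912 − 20060 = 2718.840 T
T = 129852 / 2718.840 = 47.76 °C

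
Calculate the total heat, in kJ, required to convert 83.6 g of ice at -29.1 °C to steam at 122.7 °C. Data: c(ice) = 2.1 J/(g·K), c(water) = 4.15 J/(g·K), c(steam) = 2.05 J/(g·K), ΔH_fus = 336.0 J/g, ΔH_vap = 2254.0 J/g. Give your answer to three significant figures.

q1 (heat ice -29.1→0.0 °C): 83.6 × 2.1 × 29.1 = 5109 J
q2 (melt at 0 °C): 83.6 × 336.0 = 28090 J
q3 (heat water 0.0→100.0 °C): 83.6 × 4.15 × 100.0 = 34694 J
q4 (vaporize at 100 °C): 83.6 × 2254.0 = 188434 J
q5 (heat steam 100.0→122.7 °C): 83.6 × 2.05 × 22.7 = 3890 J
Total: 5109 + 28090 + 34694 + 188434 + 3890 = 260217 J = 260 kJ

q = 260 kJ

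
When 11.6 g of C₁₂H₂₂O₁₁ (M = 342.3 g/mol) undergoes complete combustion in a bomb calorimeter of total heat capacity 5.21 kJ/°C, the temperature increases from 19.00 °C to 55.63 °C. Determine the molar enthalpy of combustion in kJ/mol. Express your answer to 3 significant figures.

ΔH = -5630 kJ/mol

ΔT = 55.63 − 19.00 = 36.63 °C
q_cal = C_cal × ΔT = 5.21 × 36.63 = 190.8423 kJ
n = 11.6 / 342.3 = 0.03389 mol
q_rxn = −q_cal = -190.8423 kJ
ΔH = -190.8423 / 0.03389 = -5631 kJ/mol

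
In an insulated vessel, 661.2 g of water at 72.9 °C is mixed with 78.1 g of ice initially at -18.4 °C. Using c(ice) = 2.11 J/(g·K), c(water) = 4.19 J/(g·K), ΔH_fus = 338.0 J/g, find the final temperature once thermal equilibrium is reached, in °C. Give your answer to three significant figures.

T_f = 55.7 °C

Heat to bring ice to 0 °C and melt it: q₁ = 78.1×2.11×18.4 + 78.1×338.0 = 29430 J
Heat the water can supply cooling to 0 °C: 661.2×4.19×72.9 = 201964 J > q₁, so all ice melts.
Energy balance: 661.2×4.19×(72.9 − T) = 29430 + 78.1×4.19×(T − 0)
2770.428(72.9 − T) = 29430 + 327.239 T
201964 − 29430 = 3097.667 T
T = 172534 / 3097.667 = 55.70 °C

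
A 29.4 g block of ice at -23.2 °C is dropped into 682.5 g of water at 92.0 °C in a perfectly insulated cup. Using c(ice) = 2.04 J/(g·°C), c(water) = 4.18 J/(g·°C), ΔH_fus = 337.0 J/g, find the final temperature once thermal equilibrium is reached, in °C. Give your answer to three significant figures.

T_f = 84.4 °C

Heat to bring ice to 0 °C and melt it: q₁ = 29.4×2.04×23.2 + 29.4×337.0 = 11299 J
Heat the water can supply cooling to 0 °C: 682.5×4.18×92.0 = 262462 J > q₁, so all ice melts.
Energy balance: 682.5×4.18×(92.0 − T) = 11299 + 29.4×4.18×(T − 0)
2852.85(92.0 − T) = 11299 + 122.892 T
262462 − 11299 = 2975.742 T
T = 251163 / 2975.742 = 84.40 °C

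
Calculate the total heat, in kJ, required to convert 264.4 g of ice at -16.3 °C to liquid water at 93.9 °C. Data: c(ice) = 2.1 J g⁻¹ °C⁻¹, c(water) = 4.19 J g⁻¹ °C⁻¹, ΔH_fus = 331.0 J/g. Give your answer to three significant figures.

q1 (heat ice -16.3→0.0 °C): 264.4 × 2.1 × 16.3 = 9050 J
q2 (melt at 0 °C): 264.4 × 331.0 = 87516 J
q3 (heat water 0.0→93.9 °C): 264.4 × 4.19 × 93.9 = 104026 J
Total: 9050 + 87516 + 104026 = 200592 J = 201 kJ

q = 201 kJ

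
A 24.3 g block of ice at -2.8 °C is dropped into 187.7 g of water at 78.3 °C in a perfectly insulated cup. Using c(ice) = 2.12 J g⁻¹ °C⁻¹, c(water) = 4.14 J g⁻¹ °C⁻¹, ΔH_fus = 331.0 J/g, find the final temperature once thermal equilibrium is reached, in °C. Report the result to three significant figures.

Heat to bring ice to 0 °C and melt it: q₁ = 24.3×2.12×2.8 + 24.3×331.0 = 8187.5 J
Heat the water can supply cooling to 0 °C: 187.7×4.14×78.3 = 60845.2 J > q₁, so all ice melts.
Energy balance: 187.7×4.14×(78.3 − T) = 8187.5 + 24.3×4.14×(T − 0)
777.078(78.3 − T) = 8187.5 + 100.602 T
60845.2 − 8187.5 = 877.680 T
T = 52657.7 / 877.680 = 60.00 °C

T_f = 60.0 °C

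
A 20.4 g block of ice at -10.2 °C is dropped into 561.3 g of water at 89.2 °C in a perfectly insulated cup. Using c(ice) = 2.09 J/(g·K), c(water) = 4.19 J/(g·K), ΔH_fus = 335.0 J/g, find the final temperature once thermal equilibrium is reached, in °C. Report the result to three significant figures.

Heat to bring ice to 0 °C and melt it: q₁ = 20.4×2.09×10.2 + 20.4×335.0 = 7268.9 J
Heat the water can supply cooling to 0 °C: 561.3×4.19×89.2 = 209785 J > q₁, so all ice melts.
Energy balance: 561.3×4.19×(89.2 − T) = 7268.9 + 20.4×4.19×(T − 0)
2351.847(89.2 − T) = 7268.9 + 85.476 T
209785 − 7268.9 = 2437.323 T
T = 202516.1 / 2437.323 = 83.09 °C

T_f = 83.1 °C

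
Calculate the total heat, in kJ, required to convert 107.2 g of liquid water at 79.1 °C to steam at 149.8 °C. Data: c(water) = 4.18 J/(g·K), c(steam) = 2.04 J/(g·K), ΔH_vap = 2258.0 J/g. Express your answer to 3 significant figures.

q = 262 kJ

q1 (heat water 79.1→100.0 °C): 107.2 × 4.18 × 20.9 = 9365 J
q2 (vaporize at 100 °C): 107.2 × 2258.0 = 242058 J
q3 (heat steam 100.0→149.8 °C): 107.2 × 2.04 × 49.8 = 10891 J
Total: 9365 + 242058 + 10891 = 262314 J = 262 kJ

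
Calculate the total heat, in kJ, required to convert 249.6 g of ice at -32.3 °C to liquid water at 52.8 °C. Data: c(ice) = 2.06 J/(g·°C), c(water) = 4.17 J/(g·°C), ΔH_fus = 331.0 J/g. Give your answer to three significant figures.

q1 (heat ice -32.3→0.0 °C): 249.6 × 2.06 × 32.3 = 16608 J
q2 (melt at 0 °C): 249.6 × 331.0 = 82618 J
q3 (heat water 0.0→52.8 °C): 249.6 × 4.17 × 52.8 = 54956 J
Total: 16608 + 82618 + 54956 = 154182 J = 154 kJ

q = 154 kJ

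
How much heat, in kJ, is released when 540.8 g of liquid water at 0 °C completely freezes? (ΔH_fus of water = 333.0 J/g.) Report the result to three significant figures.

q = m × ΔH_fus = 540.8 × 333.0 = 180100 J = 180 kJ

q = 180 kJ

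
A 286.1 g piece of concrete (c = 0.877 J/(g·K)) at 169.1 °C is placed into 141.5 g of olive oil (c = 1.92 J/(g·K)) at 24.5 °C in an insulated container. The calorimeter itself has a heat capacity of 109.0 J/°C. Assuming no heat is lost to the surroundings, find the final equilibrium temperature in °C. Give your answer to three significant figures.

Heat lost by concrete = heat gained by olive oil + calorimeter.
(286.1)(0.877)(169.1 − T) = [(141.5)(1.92) + 109.0](T − 24.5)
250.9097 (169.1 − T) = 380.68 (T − 24.5)
42429 − 250.9097 T = 380.68 T − 9326.7
51755.7 = 631.5897 T
T = 81.945 °C

T_f = 81.9 °C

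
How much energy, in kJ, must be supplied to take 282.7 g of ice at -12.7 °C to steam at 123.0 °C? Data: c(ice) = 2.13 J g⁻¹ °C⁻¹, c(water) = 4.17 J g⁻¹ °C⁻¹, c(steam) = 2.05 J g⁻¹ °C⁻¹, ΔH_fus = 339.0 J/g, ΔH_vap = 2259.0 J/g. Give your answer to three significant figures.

q = 873 kJ

q1 (heat ice -12.7→0.0 °C): 282.7 × 2.13 × 12.7 = 7647 J
q2 (melt at 0 °C): 282.7 × 339.0 = 95835 J
q3 (heat water 0.0→100.0 °C): 282.7 × 4.17 × 100.0 = 117886 J
q4 (vaporize at 100 °C): 282.7 × 2259.0 = 638619 J
q5 (heat steam 100.0→123.0 °C): 282.7 × 2.05 × 23.0 = 13329 J
Total: 7647 + 95835 + 117886 + 638619 + 13329 = 873316 J = 873 kJ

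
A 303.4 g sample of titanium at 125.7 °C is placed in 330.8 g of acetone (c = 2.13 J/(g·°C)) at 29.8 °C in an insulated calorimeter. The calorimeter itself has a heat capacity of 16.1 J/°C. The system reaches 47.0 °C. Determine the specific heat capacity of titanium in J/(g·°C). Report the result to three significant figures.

c = 0.519 J/(g·°C)

q_gained = (330.8 × 2.13 + 16.1) × (47.0 − 29.8) = 12400 J
q_lost = 303.4 × c × (125.7 − 47.0) = 23877.58 c
Set equal: c = 12400 / 23877.58 = 0.519 J/(g·°C)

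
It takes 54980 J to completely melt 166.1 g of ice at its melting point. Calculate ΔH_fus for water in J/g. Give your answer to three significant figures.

ΔH_fus = 331 J/g

ΔH_fus = q / m = 54980 / 166.1 = 331 J/g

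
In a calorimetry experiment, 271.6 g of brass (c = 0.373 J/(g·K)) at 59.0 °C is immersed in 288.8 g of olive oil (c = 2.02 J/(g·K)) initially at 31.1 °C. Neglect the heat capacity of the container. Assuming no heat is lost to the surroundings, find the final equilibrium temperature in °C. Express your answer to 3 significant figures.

Heat lost by brass = heat gained by olive oil.
(271.6)(0.373)(59.0 − T) = (288.8)(2.02)(T − 31.1)
101.3068 (59.0 − T) = 583.376 (T − 31.1)
5977.1 − 101.3068 T = 583.376 T − 18143
24120.1 = 684.6828 T
T = 35.23 °C

T_f = 35.2 °C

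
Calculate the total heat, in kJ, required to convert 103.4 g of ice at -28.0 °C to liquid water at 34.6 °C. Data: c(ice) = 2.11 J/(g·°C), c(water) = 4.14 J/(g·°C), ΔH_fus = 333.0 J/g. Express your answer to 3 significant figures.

q = 55.4 kJ

q1 (heat ice -28.0→0.0 °C): 103.4 × 2.11 × 28.0 = 6109 J
q2 (melt at 0 °C): 103.4 × 333.0 = 34432 J
q3 (heat water 0.0→34.6 °C): 103.4 × 4.14 × 34.6 = 14811 J
Total: 6109 + 34432 + 14811 = 55352 J = 55.4 kJ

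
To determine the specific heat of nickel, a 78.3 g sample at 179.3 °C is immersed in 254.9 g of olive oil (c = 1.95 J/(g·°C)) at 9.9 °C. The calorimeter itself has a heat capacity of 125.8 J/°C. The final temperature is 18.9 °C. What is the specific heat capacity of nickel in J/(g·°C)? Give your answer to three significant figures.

c = 0.446 J/(g·°C)

q_gained = (254.9 × 1.95 + 125.8) × (18.9 − 9.9) = 5606 J
q_lost = 78.3 × c × (179.3 − 18.9) = 12559.32 c
Set equal: c = 5606 / 12559.32 = 0.446 J/(g·°C)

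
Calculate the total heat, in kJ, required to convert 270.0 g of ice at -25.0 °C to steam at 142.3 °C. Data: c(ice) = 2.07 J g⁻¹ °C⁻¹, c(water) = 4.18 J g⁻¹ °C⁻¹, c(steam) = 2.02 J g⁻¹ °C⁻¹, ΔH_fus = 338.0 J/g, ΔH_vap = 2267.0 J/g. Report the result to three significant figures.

q = 853 kJ

q1 (heat ice -25.0→0.0 °C): 270.0 × 2.07 × 25.0 = 13973 J
q2 (melt at 0 °C): 270.0 × 338.0 = 91260 J
q3 (heat water 0.0→100.0 °C): 270.0 × 4.18 × 100.0 = 112860 J
q4 (vaporize at 100 °C): 270.0 × 2267.0 = 612090 J
q5 (heat steam 100.0→142.3 °C): 270.0 × 2.02 × 42.3 = 23070 J
Total: 13973 + 91260 + 112860 + 612090 + 23070 = 853253 J = 853 kJ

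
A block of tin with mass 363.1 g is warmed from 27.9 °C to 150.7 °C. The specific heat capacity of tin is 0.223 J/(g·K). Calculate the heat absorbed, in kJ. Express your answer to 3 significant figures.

q = m c ΔT = 363.1 × 0.223 × (150.7 − 27.9)
q = 363.1 × 0.223 × 122.8 = 9943 J = 9.94 kJ

q = 9.94 kJ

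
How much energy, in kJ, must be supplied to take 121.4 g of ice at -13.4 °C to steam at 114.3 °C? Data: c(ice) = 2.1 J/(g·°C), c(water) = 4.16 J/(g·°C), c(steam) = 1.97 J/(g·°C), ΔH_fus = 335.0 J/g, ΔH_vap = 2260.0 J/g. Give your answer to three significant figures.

q1 (heat ice -13.4→0.0 °C): 121.4 × 2.1 × 13.4 = 3416 J
q2 (melt at 0 °C): 121.4 × 335.0 = 40669 J
q3 (heat water 0.0→100.0 °C): 121.4 × 4.16 × 100.0 = 50502 J
q4 (vaporize at 100 °C): 121.4 × 2260.0 = 274364 J
q5 (heat steam 100.0→114.3 °C): 121.4 × 1.97 × 14.3 = 3420 J
Total: 3416 + 40669 + 50502 + 274364 + 3420 = 372371 J = 372 kJ

q = 372 kJ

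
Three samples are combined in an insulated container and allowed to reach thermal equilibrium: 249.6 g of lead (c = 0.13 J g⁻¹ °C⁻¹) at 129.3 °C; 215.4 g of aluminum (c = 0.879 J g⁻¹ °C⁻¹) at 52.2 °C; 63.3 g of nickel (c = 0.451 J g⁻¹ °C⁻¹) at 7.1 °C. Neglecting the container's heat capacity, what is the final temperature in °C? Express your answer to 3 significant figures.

Σ mᵢcᵢ(T − Tᵢ) = 0  ⇒  T = Σ mᵢcᵢTᵢ / Σ mᵢcᵢ
Σ mᵢcᵢ = 249.6×0.13 + 215.4×0.879 + 63.3×0.451 = 250.3329
Σ mᵢcᵢTᵢ = 32.448×129.3 + 189.3366×52.2 + 28.5483×7.1 = 14282
T = 14282 / 250.3329 = 57.05 °C

T_f = 57.1 °C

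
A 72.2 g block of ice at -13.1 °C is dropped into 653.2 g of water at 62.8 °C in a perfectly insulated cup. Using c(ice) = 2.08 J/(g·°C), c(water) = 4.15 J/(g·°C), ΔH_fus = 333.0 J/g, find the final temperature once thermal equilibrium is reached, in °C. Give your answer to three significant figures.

T_f = 47.9 °C

Heat to bring ice to 0 °C and melt it: q₁ = 72.2×2.08×13.1 + 72.2×333.0 = 26010 J
Heat the water can supply cooling to 0 °C: 653.2×4.15×62.8 = 170237 J > q₁, so all ice melts.
Energy balance: 653.2×4.15×(62.8 − T) = 26010 + 72.2×4.15×(T − 0)
2710.78(62.8 − T) = 26010 + 299.63 T
170237 − 26010 = 3010.41 T
T = 144227 / 3010.41 = 47.91 °C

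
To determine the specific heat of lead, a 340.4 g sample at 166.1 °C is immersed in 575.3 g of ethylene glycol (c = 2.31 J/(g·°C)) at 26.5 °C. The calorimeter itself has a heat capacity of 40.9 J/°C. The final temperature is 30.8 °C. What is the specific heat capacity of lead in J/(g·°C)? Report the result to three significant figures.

q_gained = (575.3 × 2.31 + 40.9) × (30.8 − 26.5) = 5890 J
q_lost = 340.4 × c × (166.1 − 30.8) = 46056.12 c
Set equal: c = 5890 / 46056.12 = 0.128 J/(g·°C)

c = 0.128 J/(g·°C)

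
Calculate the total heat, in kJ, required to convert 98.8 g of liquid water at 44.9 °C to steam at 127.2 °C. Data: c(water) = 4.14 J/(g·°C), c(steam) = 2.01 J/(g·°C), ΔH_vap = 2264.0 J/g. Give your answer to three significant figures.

q1 (heat water 44.9→100.0 °C): 98.8 × 4.14 × 55.1 = 22538 J
q2 (vaporize at 100 °C): 98.8 × 2264.0 = 223683 J
q3 (heat steam 100.0→127.2 °C): 98.8 × 2.01 × 27.2 = 5402 J
Total: 22538 + 223683 + 5402 = 251623 J = 252 kJ

q = 252 kJ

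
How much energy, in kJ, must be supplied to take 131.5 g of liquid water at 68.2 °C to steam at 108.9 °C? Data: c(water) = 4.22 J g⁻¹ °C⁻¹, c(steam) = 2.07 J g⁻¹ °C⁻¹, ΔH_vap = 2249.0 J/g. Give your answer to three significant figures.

q = 316 kJ

q1 (heat water 68.2→100.0 °C): 131.5 × 4.22 × 31.8 = 17647 J
q2 (vaporize at 100 °C): 131.5 × 2249.0 = 295744 J
q3 (heat steam 100.0→108.9 °C): 131.5 × 2.07 × 8.9 = 2423 J
Total: 17647 + 295744 + 2423 = 315814 J = 316 kJ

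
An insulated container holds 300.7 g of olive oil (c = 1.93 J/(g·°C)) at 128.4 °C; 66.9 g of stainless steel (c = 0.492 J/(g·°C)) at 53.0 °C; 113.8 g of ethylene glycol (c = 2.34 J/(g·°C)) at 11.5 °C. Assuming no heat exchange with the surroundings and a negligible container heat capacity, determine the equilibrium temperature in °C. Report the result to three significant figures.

T_f = 90.2 °C

Σ mᵢcᵢ(T − Tᵢ) = 0  ⇒  T = Σ mᵢcᵢTᵢ / Σ mᵢcᵢ
Σ mᵢcᵢ = 300.7×1.93 + 66.9×0.492 + 113.8×2.34 = 879.5578
Σ mᵢcᵢTᵢ = 580.351×128.4 + 32.9148×53.0 + 266.292×11.5 = 79324
T = 79324 / 879.5578 = 90.19 °C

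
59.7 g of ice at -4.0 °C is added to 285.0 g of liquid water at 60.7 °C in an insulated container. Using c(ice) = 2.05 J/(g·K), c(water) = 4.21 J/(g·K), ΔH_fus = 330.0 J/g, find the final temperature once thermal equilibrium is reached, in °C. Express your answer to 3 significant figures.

T_f = 36.3 °C

Heat to bring ice to 0 °C and melt it: q₁ = 59.7×2.05×4.0 + 59.7×330.0 = 20191 J
Heat the water can supply cooling to 0 °C: 285.0×4.21×60.7 = 72830.9 J > q₁, so all ice melts.
Energy balance: 285.0×4.21×(60.7 − T) = 20191 + 59.7×4.21×(T − 0)
1199.85(60.7 − T) = 20191 + 251.337 T
72830.9 − 20191 = 1451.187 T
T = 52639.9 / 1451.187 = 36.27 °C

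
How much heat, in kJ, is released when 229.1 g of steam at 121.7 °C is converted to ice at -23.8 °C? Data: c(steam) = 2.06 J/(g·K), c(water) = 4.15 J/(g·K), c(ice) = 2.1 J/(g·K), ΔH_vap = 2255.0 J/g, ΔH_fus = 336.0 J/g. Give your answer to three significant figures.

q = 710 kJ

q1 (cool steam 121.7→100 °C): 229.1 × 2.06 × 21.7 = 10241 J
q2 (condense at 100 °C): 229.1 × 2255.0 = 516621 J
q3 (cool water 100→0 °C): 229.1 × 4.15 × 100.0 = 95077 J
q4 (freeze at 0 °C): 229.1 × 336.0 = 76978 J
q5 (cool ice 0→-23.8 °C): 229.1 × 2.1 × 23.8 = 11450 J
Total: 10241 + 516621 + 95077 + 76978 + 11450 = 710367 J = 710 kJ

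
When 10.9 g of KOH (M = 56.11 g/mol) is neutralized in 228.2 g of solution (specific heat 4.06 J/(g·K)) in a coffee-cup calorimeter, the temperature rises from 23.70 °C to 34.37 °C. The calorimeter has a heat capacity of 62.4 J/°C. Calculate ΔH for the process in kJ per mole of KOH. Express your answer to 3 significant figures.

ΔH = -54.3 kJ/mol

|ΔT| = |34.37 − 23.70| = 10.67 °C
|q_surr| = (228.2 × 4.06 + 62.4) × 10.67 = 988.892 × 10.67 = 10550 J
n(KOH) = 10.9 / 56.11 = 0.1943 mol
Temperature rose, so q_rxn = −|q_surr| = -10.55 kJ
ΔH = q_rxn / n = -54.30 kJ/mol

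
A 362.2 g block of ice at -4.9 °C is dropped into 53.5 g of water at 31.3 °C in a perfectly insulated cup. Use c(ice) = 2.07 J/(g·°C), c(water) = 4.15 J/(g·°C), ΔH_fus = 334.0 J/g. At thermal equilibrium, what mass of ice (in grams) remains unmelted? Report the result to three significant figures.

m_ice remaining = 352 g

Heat to warm all ice to 0 °C: 362.2×2.07×4.9 = 3673.8 J
Heat released by water cooling to 0 °C: 53.5×4.15×31.3 = 6949.4 J
6949.4 J < 3673.8 + 362.2×334.0 = 124648.6 J, so not all ice melts; final T = 0 °C.
Heat left for melting: 6949.4 − 3673.8 = 3275.6 J
Mass melted = 3275.6 / 334.0 = 9.807 g
Ice remaining = 362.2 − 9.807 = 352.393 g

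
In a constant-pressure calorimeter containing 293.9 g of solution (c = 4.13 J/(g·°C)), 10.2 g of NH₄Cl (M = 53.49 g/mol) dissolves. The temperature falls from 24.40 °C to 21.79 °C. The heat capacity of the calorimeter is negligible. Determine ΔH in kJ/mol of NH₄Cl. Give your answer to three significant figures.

|ΔT| = |21.79 − 24.40| = 2.61 °C
|q_surr| = (293.9 × 4.13) × 2.61 = 1213.807 × 2.61 = 3168 J
n(NH₄Cl) = 10.2 / 53.49 = 0.1907 mol
Temperature fell, so q_rxn = +|q_surr| = 3.168 kJ
ΔH = q_rxn / n = 16.61 kJ/mol

ΔH = 16.6 kJ/mol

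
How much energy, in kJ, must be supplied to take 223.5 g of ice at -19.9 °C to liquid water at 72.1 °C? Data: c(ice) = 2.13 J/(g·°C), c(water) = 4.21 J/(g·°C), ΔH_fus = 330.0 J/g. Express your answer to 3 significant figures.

q1 (heat ice -19.9→0.0 °C): 223.5 × 2.13 × 19.9 = 9473 J
q2 (melt at 0 °C): 223.5 × 330.0 = 73755 J
q3 (heat water 0.0→72.1 °C): 223.5 × 4.21 × 72.1 = 67841 J
Total: 9473 + 73755 + 67841 = 151069 J = 151 kJ

q = 151 kJ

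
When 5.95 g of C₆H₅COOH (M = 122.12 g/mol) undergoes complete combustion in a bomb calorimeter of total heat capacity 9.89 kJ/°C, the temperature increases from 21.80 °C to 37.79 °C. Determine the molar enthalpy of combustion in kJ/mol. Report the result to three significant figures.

ΔT = 37.79 − 21.80 = 15.99 °C
q_cal = C_cal × ΔT = 9.89 × 15.99 = 158.1411 kJ
n = 5.95 / 122.12 = 0.04872 mol
q_rxn = −q_cal = -158.1411 kJ
ΔH = -158.1411 / 0.04872 = -3246 kJ/mol

ΔH = -3250 kJ/mol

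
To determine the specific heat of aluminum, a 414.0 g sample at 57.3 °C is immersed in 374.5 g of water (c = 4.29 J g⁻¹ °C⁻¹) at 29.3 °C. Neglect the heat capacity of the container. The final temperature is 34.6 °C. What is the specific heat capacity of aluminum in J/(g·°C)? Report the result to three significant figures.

q_gained = (374.5 × 4.29) × (34.6 − 29.3) = 8515 J
q_lost = 414.0 × c × (57.3 − 34.6) = 9397.8 c
Set equal: c = 8515 / 9397.8 = 0.906 J/(g·°C)

c = 0.906 J/(g·°C)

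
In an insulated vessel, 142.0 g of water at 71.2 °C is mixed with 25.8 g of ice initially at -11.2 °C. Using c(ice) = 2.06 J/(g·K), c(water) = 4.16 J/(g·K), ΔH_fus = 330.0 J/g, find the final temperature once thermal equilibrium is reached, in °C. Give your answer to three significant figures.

T_f = 47.2 °C

Heat to bring ice to 0 °C and melt it: q₁ = 25.8×2.06×11.2 + 25.8×330.0 = 9109.3 J
Heat the water can supply cooling to 0 °C: 142.0×4.16×71.2 = 42059.3 J > q₁, so all ice melts.
Energy balance: 142.0×4.16×(71.2 − T) = 9109.3 + 25.8×4.16×(T − 0)
590.72(71.2 − T) = 9109.3 + 107.328 T
42059.3 − 9109.3 = 698.048 T
T = 32950.0 / 698.048 = 47.20 °C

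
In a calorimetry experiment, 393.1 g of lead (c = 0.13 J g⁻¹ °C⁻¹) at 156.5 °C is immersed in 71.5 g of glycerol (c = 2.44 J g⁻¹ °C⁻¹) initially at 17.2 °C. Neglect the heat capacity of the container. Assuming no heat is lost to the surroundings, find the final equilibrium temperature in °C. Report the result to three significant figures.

T_f = 48.8 °C

Heat lost by lead = heat gained by glycerol.
(393.1)(0.13)(156.5 − T) = (71.5)(2.44)(T − 17.2)
51.103 (156.5 − T) = 174.46 (T − 17.2)
7997.6 − 51.103 T = 174.46 T − 3000.7
10998.3 = 225.563 T
T = 48.76 °C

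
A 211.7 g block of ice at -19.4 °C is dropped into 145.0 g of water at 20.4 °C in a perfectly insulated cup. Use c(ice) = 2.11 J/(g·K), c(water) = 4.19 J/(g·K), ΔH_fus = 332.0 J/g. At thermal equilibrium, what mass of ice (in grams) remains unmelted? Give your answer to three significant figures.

m_ice remaining = 200 g

Heat to warm all ice to 0 °C: 211.7×2.11×19.4 = 8665.7 J
Heat released by water cooling to 0 °C: 145.0×4.19×20.4 = 12394 J
12394 J < 8665.7 + 211.7×332.0 = 78950.1 J, so not all ice melts; final T = 0 °C.
Heat left for melting: 12394 − 8665.7 = 3728.3 J
Mass melted = 3728.3 / 332.0 = 11.23 g
Ice remaining = 211.7 − 11.23 = 200.47 g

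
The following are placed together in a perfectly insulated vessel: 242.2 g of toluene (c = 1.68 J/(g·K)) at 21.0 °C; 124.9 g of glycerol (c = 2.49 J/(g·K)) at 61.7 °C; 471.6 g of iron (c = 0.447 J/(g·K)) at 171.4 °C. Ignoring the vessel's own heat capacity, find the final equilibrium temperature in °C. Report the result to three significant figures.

T_f = 68.8 °C

Σ mᵢcᵢ(T − Tᵢ) = 0  ⇒  T = Σ mᵢcᵢTᵢ / Σ mᵢcᵢ
Σ mᵢcᵢ = 242.2×1.68 + 124.9×2.49 + 471.6×0.447 = 928.7022
Σ mᵢcᵢTᵢ = 406.896×21.0 + 311.001×61.7 + 210.8052×171.4 = 63866
T = 63866 / 928.7022 = 68.77 °C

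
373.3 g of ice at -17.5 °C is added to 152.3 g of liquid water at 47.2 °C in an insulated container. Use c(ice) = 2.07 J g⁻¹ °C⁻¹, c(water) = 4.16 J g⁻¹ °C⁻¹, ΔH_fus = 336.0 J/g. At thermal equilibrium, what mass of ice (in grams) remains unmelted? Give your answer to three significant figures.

m_ice remaining = 325 g

Heat to warm all ice to 0 °C: 373.3×2.07×17.5 = 13523 J
Heat released by water cooling to 0 °C: 152.3×4.16×47.2 = 29904 J
29904 J < 13523 + 373.3×336.0 = 138951.8 J, so not all ice melts; final T = 0 °C.
Heat left for melting: 29904 − 13523 = 16381 J
Mass melted = 16381 / 336.0 = 48.75 g
Ice remaining = 373.3 − 48.75 = 324.55 g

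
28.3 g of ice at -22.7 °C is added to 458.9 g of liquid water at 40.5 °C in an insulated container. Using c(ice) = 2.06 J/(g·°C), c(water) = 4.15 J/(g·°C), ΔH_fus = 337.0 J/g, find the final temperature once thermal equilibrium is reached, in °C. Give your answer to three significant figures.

Heat to bring ice to 0 °C and melt it: q₁ = 28.3×2.06×22.7 + 28.3×337.0 = 10860 J
Heat the water can supply cooling to 0 °C: 458.9×4.15×40.5 = 77129.6 J > q₁, so all ice melts.
Energy balance: 458.9×4.15×(40.5 − T) = 10860 + 28.3×4.15×(T − 0)
1904.435(40.5 − T) = 10860 + 117.445 T
77129.6 − 10860 = 2021.880 T
T = 66269.6 / 2021.880 = 32.78 °C

T_f = 32.8 °C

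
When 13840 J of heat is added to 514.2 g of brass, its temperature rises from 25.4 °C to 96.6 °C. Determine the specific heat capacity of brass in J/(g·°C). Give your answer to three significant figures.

c = q / (m ΔT) = 13840 / (514.2 × 71.2)
c = 13840 / 36611.04 = 0.378 J/(g·°C)

c = 0.378 J/(g·°C)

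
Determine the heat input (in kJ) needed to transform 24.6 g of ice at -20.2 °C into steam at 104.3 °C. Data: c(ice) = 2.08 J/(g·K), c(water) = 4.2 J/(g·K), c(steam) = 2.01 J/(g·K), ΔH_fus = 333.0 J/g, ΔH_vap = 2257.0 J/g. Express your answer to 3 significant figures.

q1 (heat ice -20.2→0.0 °C): 24.6 × 2.08 × 20.2 = 1034 J
q2 (melt at 0 °C): 24.6 × 333.0 = 8192 J
q3 (heat water 0.0→100.0 °C): 24.6 × 4.2 × 100.0 = 10332 J
q4 (vaporize at 100 °C): 24.6 × 2257.0 = 55522 J
q5 (heat steam 100.0→104.3 °C): 24.6 × 2.01 × 4.3 = 213 J
Total: 1034 + 8192 + 10332 + 55522 + 213 = 75293 J = 75.3 kJ

q = 75.3 kJ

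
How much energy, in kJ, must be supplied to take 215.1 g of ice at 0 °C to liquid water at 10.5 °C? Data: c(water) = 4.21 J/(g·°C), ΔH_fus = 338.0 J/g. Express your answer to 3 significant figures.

q1 (melt at 0 °C): 215.1 × 338.0 = 72704 J
q2 (heat water 0.0→10.5 °C): 215.1 × 4.21 × 10.5 = 9508 J
Total: 72704 + 9508 = 82212 J = 82.2 kJ

q = 82.2 kJ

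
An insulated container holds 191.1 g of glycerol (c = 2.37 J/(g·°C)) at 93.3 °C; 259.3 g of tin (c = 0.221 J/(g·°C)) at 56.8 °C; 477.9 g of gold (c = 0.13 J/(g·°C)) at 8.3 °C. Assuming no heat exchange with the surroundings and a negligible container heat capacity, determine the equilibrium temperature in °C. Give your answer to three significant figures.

T_f = 80.4 °C

Σ mᵢcᵢ(T − Tᵢ) = 0  ⇒  T = Σ mᵢcᵢTᵢ / Σ mᵢcᵢ
Σ mᵢcᵢ = 191.1×2.37 + 259.3×0.221 + 477.9×0.13 = 572.3393
Σ mᵢcᵢTᵢ = 452.907×93.3 + 57.3053×56.8 + 62.127×8.3 = 46027
T = 46027 / 572.3393 = 80.42 °C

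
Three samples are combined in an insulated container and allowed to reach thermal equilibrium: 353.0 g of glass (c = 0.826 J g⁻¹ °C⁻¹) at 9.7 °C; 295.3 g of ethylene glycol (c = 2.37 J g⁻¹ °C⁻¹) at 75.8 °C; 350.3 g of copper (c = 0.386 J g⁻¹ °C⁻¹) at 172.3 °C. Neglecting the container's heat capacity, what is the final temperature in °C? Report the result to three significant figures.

T_f = 70.3 °C

Σ mᵢcᵢ(T − Tᵢ) = 0  ⇒  T = Σ mᵢcᵢTᵢ / Σ mᵢcᵢ
Σ mᵢcᵢ = 353.0×0.826 + 295.3×2.37 + 350.3×0.386 = 1126.6548
Σ mᵢcᵢTᵢ = 291.578×9.7 + 699.861×75.8 + 135.2158×172.3 = 79175
T = 79175 / 1126.6548 = 70.27 °C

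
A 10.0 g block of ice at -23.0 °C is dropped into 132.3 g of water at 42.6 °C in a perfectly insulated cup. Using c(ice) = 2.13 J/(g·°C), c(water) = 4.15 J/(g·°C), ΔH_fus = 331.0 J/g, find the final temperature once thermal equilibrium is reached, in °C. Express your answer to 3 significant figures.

Heat to bring ice to 0 °C and melt it: q₁ = 10.0×2.13×23.0 + 10.0×331.0 = 3799.9 J
Heat the water can supply cooling to 0 °C: 132.3×4.15×42.6 = 23389.3 J > q₁, so all ice melts.
Energy balance: 132.3×4.15×(42.6 − T) = 3799.9 + 10.0×4.15×(T − 0)
549.045(42.6 − T) = 3799.9 + 41.5 T
23389.3 − 3799.9 = 590.545 T
T = 19589.4 / 590.545 = 33.17 °C

T_f = 33.2 °C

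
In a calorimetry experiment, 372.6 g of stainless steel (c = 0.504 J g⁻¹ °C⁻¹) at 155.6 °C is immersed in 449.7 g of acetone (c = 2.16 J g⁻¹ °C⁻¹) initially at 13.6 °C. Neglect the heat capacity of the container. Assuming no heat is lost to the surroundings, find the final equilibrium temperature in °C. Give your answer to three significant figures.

T_f = 36.6 °C

Heat lost by stainless steel = heat gained by acetone.
(372.6)(0.504)(155.6 − T) = (449.7)(2.16)(T − 13.6)
187.7904 (155.6 − T) = 971.352 (T − 13.6)
29220 − 187.7904 T = 971.352 T − 13210
42430 = 1159.1424 T
T = 36.60 °C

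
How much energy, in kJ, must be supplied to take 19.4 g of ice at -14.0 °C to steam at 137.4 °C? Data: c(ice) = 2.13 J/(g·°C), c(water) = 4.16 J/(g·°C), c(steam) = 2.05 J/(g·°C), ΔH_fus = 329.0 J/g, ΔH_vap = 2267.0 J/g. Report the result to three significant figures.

q1 (heat ice -14.0→0.0 °C): 19.4 × 2.13 × 14.0 = 579 J
q2 (melt at 0 °C): 19.4 × 329.0 = 6383 J
q3 (heat water 0.0→100.0 °C): 19.4 × 4.16 × 100.0 = 8070 J
q4 (vaporize at 100 °C): 19.4 × 2267.0 = 43980 J
q5 (heat steam 100.0→137.4 °C): 19.4 × 2.05 × 37.4 = 1487 J
Total: 579 + 6383 + 8070 + 43980 + 1487 = 60499 J = 60.5 kJ

q = 60.5 kJ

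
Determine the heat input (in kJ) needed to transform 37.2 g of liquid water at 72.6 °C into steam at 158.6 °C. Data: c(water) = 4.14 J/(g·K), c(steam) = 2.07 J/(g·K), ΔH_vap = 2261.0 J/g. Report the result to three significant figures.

q = 92.8 kJ

q1 (heat water 72.6→100.0 °C): 37.2 × 4.14 × 27.4 = 4220 J
q2 (vaporize at 100 °C): 37.2 × 2261.0 = 84109 J
q3 (heat steam 100.0→158.6 °C): 37.2 × 2.07 × 58.6 = 4512 J
Total: 4220 + 84109 + 4512 = 92841 J = 92.8 kJ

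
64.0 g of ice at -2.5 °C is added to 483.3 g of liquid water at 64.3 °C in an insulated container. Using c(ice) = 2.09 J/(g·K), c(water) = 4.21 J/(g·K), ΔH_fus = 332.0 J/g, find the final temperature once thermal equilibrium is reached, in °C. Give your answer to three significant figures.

Heat to bring ice to 0 °C and melt it: q₁ = 64.0×2.09×2.5 + 64.0×332.0 = 21582 J
Heat the water can supply cooling to 0 °C: 483.3×4.21×64.3 = 130831 J > q₁, so all ice melts.
Energy balance: 483.3×4.21×(64.3 − T) = 21582 + 64.0×4.21×(T − 0)
2034.693(64.3 − T) = 21582 + 269.44 T
130831 − 21582 = 2304.133 T
T = 109249 / 2304.133 = 47.41 °C

T_f = 47.4 °C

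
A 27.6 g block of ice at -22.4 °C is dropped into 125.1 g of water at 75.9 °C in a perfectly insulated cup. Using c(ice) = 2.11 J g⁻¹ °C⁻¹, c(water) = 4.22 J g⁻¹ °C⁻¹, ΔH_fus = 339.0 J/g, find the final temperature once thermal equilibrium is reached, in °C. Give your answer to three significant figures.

Heat to bring ice to 0 °C and melt it: q₁ = 27.6×2.11×22.4 + 27.6×339.0 = 10661 J
Heat the water can supply cooling to 0 °C: 125.1×4.22×75.9 = 40069.3 J > q₁, so all ice melts.
Energy balance: 125.1×4.22×(75.9 − T) = 10661 + 27.6×4.22×(T − 0)
527.922(75.9 − T) = 10661 + 116.472 T
40069.3 − 10661 = 644.394 T
T = 29408.3 / 644.394 = 45.64 °C

T_f = 45.6 °C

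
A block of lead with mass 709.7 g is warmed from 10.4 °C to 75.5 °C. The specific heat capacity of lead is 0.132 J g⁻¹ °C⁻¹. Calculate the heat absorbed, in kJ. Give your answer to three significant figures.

q = 6.10 kJ

q = m c ΔT = 709.7 × 0.132 × (75.5 − 10.4)
q = 709.7 × 0.132 × 65.1 = 6099 J = 6.10 kJ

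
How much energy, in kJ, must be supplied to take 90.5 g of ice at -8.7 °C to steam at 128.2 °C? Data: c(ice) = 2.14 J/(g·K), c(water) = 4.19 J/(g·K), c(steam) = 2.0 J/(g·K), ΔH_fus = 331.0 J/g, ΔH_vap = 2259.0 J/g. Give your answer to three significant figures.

q = 279 kJ

q1 (heat ice -8.7→0.0 °C): 90.5 × 2.14 × 8.7 = 1685 J
q2 (melt at 0 °C): 90.5 × 331.0 = 29956 J
q3 (heat water 0.0→100.0 °C): 90.5 × 4.19 × 100.0 = 37920 J
q4 (vaporize at 100 °C): 90.5 × 2259.0 = 204440 J
q5 (heat steam 100.0→128.2 °C): 90.5 × 2.0 × 28.2 = 5104 J
Total: 1685 + 29956 + 37920 + 204440 + 5104 = 279105 J = 279 kJ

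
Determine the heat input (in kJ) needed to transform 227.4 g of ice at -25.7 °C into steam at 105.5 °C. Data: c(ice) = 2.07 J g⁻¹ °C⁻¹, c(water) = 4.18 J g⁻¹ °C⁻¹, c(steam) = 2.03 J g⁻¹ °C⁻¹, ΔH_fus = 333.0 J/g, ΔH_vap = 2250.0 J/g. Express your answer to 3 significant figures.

q1 (heat ice -25.7→0.0 °C): 227.4 × 2.07 × 25.7 = 12097 J
q2 (melt at 0 °C): 227.4 × 333.0 = 75724 J
q3 (heat water 0.0→100.0 °C): 227.4 × 4.18 × 100.0 = 95053 J
q4 (vaporize at 100 °C): 227.4 × 2250.0 = 511650 J
q5 (heat steam 100.0→105.5 °C): 227.4 × 2.03 × 5.5 = 2539 J
Total: 12097 + 75724 + 95053 + 511650 + 2539 = 697063 J = 697 kJ

q = 697 kJ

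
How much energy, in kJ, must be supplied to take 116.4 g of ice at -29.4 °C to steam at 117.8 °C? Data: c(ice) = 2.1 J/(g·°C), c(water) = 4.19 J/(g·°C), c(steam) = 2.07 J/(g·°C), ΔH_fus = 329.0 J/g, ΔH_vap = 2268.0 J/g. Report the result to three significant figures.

q1 (heat ice -29.4→0.0 °C): 116.4 × 2.1 × 29.4 = 7187 J
q2 (melt at 0 °C): 116.4 × 329.0 = 38296 J
q3 (heat water 0.0→100.0 °C): 116.4 × 4.19 × 100.0 = 48772 J
q4 (vaporize at 100 °C): 116.4 × 2268.0 = 263995 J
q5 (heat steam 100.0→117.8 °C): 116.4 × 2.07 × 17.8 = 4289 J
Total: 7187 + 38296 + 48772 + 263995 + 4289 = 362539 J = 363 kJ

q = 363 kJ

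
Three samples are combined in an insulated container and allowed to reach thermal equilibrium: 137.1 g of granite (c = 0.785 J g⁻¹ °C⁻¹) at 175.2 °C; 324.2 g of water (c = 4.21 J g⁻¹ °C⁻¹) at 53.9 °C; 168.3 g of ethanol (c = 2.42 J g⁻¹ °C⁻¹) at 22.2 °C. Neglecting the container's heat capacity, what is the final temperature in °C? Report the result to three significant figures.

Σ mᵢcᵢ(T − Tᵢ) = 0  ⇒  T = Σ mᵢcᵢTᵢ / Σ mᵢcᵢ
Σ mᵢcᵢ = 137.1×0.785 + 324.2×4.21 + 168.3×2.42 = 1879.7915
Σ mᵢcᵢTᵢ = 107.6235×175.2 + 1364.882×53.9 + 407.286×22.2 = 101460
T = 101460 / 1879.7915 = 53.97 °C

T_f = 54.0 °C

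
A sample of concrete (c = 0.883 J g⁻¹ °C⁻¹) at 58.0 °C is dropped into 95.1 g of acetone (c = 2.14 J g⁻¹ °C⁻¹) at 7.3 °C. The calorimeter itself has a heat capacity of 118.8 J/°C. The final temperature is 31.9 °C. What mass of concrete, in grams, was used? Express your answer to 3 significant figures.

m = 344 g

q_gained = (95.1 × 2.14 + 118.8) × (31.9 − 7.3) = 7929 J
q_lost = m × 0.883 × (58.0 − 31.9) = 23.0463 m
m = 7929 / 23.0463 = 344 g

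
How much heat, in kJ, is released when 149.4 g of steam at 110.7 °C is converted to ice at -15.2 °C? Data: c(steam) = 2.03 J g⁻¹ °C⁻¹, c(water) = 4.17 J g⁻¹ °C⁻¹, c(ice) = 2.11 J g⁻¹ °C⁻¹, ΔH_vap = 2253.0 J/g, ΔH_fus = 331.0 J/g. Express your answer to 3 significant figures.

q1 (cool steam 110.7→100 °C): 149.4 × 2.03 × 10.7 = 3245 J
q2 (condense at 100 °C): 149.4 × 2253.0 = 336598 J
q3 (cool water 100→0 °C): 149.4 × 4.17 × 100.0 = 62300 J
q4 (freeze at 0 °C): 149.4 × 331.0 = 49451 J
q5 (cool ice 0→-15.2 °C): 149.4 × 2.11 × 15.2 = 4792 J
Total: 3245 + 336598 + 62300 + 49451 + 4792 = 456386 J = 456 kJ

q = 456 kJ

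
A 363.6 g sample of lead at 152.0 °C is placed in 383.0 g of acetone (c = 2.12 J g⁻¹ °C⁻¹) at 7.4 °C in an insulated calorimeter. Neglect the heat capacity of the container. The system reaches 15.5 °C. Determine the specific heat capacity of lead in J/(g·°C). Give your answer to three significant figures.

c = 0.133 J/(g·°C)

q_gained = (383.0 × 2.12) × (15.5 − 7.4) = 6577 J
q_lost = 363.6 × c × (152.0 − 15.5) = 49631.4 c
Set equal: c = 6577 / 49631.4 = 0.133 J/(g·°C)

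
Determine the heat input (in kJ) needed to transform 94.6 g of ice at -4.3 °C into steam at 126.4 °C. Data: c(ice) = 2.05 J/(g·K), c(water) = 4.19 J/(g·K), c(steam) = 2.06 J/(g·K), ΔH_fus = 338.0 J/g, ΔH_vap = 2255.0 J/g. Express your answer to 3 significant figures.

q1 (heat ice -4.3→0.0 °C): 94.6 × 2.05 × 4.3 = 834 J
q2 (melt at 0 °C): 94.6 × 338.0 = 31975 J
q3 (heat water 0.0→100.0 °C): 94.6 × 4.19 × 100.0 = 39637 J
q4 (vaporize at 100 °C): 94.6 × 2255.0 = 213323 J
q5 (heat steam 100.0→126.4 °C): 94.6 × 2.06 × 26.4 = 5145 J
Total: 834 + 31975 + 39637 + 213323 + 5145 = 290914 J = 291 kJ

q = 291 kJ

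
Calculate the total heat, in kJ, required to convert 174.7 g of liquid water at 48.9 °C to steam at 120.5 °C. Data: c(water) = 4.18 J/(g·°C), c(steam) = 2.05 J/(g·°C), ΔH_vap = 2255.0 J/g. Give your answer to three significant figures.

q = 439 kJ

q1 (heat water 48.9→100.0 °C): 174.7 × 4.18 × 51.1 = 37316 J
q2 (vaporize at 100 °C): 174.7 × 2255.0 = 393949 J
q3 (heat steam 100.0→120.5 °C): 174.7 × 2.05 × 20.5 = 7342 J
Total: 37316 + 393949 + 7342 = 438607 J = 439 kJ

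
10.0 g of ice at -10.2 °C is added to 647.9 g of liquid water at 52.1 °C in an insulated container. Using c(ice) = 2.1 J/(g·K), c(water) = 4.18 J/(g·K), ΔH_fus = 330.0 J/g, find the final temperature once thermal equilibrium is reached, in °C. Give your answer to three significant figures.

T_f = 50.0 °C

Heat to bring ice to 0 °C and melt it: q₁ = 10.0×2.1×10.2 + 10.0×330.0 = 3514.2 J
Heat the water can supply cooling to 0 °C: 647.9×4.18×52.1 = 141098 J > q₁, so all ice melts.
Energy balance: 647.9×4.18×(52.1 − T) = 3514.2 + 10.0×4.18×(T − 0)
2708.222(52.1 − T) = 3514.2 + 41.8 T
141098 − 3514.2 = 2750.022 T
T = 137583.8 / 2750.022 = 50.03 °C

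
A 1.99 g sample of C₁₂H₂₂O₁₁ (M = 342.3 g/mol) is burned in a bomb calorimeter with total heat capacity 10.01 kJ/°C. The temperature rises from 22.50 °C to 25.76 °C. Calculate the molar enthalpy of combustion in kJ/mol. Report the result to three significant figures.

ΔT = 25.76 − 22.50 = 3.26 °C
q_cal = C_cal × ΔT = 10.01 × 3.26 = 32.6326 kJ
n = 1.99 / 342.3 = 0.005814 mol
q_rxn = −q_cal = -32.6326 kJ
ΔH = -32.6326 / 0.005814 = -5613 kJ/mol

ΔH = -5610 kJ/mol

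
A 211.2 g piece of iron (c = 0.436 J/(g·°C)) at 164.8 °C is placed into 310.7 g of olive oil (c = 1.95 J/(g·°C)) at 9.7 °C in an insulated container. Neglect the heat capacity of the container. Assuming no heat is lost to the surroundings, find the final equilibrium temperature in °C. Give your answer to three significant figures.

T_f = 30.2 °C

Heat lost by iron = heat gained by olive oil.
(211.2)(0.436)(164.8 − T) = (310.7)(1.95)(T − 9.7)
92.0832 (164.8 − T) = 605.865 (T − 9.7)
15175 − 92.0832 T = 605.865 T − 5876.9
21051.9 = 697.9482 T
T = 30.16 °C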